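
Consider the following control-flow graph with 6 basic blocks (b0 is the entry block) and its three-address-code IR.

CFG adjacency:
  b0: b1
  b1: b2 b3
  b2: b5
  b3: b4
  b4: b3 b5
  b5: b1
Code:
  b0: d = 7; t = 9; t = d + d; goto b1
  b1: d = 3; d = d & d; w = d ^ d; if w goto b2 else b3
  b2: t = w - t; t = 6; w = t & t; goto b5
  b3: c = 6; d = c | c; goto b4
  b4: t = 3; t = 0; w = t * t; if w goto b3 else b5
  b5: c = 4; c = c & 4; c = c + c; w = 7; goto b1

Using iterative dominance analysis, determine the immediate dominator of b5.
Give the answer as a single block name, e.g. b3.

idom tree: b1←b0 b2←b1 b3←b1 b4←b3 b5←b1
Dom at joins:
  b1: preds {b0,b5}: {b0} ∩ {b0,b1,b5} = {b0}; idom=b0
  b3: preds {b1,b4}: {b0,b1} ∩ {b0,b1,b3,b4} = {b0,b1}; idom=b1
  b5: preds {b2,b4}: {b0,b1,b2} ∩ {b0,b1,b3,b4} = {b0,b1}; idom=b1

idom(b5) = b1

Answer: b1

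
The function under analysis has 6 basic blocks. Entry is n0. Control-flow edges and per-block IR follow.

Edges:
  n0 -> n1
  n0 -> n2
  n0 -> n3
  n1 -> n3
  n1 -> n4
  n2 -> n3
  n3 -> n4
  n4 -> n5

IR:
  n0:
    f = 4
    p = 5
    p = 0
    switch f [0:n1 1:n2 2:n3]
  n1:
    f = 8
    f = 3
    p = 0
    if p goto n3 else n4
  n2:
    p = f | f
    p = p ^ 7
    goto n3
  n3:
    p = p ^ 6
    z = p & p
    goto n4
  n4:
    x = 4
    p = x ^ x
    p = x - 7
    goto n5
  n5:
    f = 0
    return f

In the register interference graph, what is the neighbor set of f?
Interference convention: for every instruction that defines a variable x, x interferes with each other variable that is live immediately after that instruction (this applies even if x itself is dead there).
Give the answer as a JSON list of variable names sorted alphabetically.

Answer: ["p"]

Working:
Per-block:
  n0 def {f,p} use ∅
  n1 def {f,p} use ∅
  n2 def {p} use {f}
  n3 def {p,z} use {p}
  n4 def {p,x} use ∅
  n5 def {f} use ∅

Live sets:
  n0 li=∅ lo={f,p}
  n1 li=∅ lo={p}
  n2 li={f} lo={p}
  n3 li={p} lo=∅
  n4 li=∅ lo=∅
  n5 li=∅ lo=∅

Interference:
  f: {p}
  p: {f,x}
  x: {p}
  z: ∅

N(f) = ["p"]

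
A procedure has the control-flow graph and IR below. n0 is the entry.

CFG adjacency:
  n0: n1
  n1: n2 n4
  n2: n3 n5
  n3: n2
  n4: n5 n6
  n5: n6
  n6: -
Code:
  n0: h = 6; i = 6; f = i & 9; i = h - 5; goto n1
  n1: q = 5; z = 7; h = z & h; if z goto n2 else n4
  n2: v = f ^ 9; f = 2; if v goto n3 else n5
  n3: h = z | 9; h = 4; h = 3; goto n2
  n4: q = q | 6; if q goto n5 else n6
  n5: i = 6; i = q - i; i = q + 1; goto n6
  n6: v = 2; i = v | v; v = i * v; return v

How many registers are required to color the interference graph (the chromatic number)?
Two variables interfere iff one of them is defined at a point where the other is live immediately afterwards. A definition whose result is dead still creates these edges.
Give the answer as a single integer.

Answer: 4

Working:
Per-block:
  n0 def {f,h,i} use ∅
  n1 def {h,q,z} use {h}
  n2 def {f,v} use {f}
  n3 def {h} use {z}
  n4 def {q} use {q}
  n5 def {i} use {q}
  n6 def {i,v} use ∅

Liveness:
  n0: in=∅ out={f,h}
  n1: in={f,h} out={f,q,z}
  n2: in={f,q,z} out={f,q,z}
  n3: in={f,q,z} out={f,q,z}
  n4: in={q} out={q}
  n5: in={q} out=∅
  n6: in=∅ out=∅

Interference:
  f↔{h,i,q,v,z}
  h↔{f,i,q,z}
  i↔{f,h,q,v}
  q↔{f,h,i,v,z}
  v↔{f,i,q,z}
  z↔{f,h,q,v}

Chromatic number:
  lower bound: {f,h,i,q} mutually conflict ⇒ χ ≥ 4
  4-colouring: c0={f}  c1={q}  c2={h,v}  c3={i,z}
  χ = 4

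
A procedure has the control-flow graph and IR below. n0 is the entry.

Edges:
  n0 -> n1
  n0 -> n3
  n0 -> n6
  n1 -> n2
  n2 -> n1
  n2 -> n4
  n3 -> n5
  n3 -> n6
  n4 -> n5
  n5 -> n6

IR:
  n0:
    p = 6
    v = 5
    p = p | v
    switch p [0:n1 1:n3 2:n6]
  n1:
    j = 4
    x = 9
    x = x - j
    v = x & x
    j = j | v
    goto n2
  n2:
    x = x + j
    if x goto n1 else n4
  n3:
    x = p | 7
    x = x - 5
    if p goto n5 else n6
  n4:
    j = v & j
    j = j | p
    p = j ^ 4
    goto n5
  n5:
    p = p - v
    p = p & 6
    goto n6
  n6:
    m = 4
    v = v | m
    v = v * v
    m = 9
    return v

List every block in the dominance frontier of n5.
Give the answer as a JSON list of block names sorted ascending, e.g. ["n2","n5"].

idom tree: n1←n0 n2←n1 n3←n0 n4←n2 n5←n0 n6←n0
Dom at joins:
  n1: preds {n0,n2}: {n0} ∩ {n0,n1,n2} = {n0}; idom=n0
  n5: preds {n3,n4}: {n0,n3} ∩ {n0,n1,n2,n4} = {n0}; idom=n0
  n6: preds {n0,n3,n5}: {n0} ∩ {n0,n3} ∩ {n0,n5} = {n0}; idom=n0

Frontier:
  join n1 pred n0: · stop@n0
  join n1 pred n2: n2→n1 stop@n0
  join n5 pred n3: n3 stop@n0
  join n5 pred n4: n4→n2→n1 stop@n0
  join n6 pred n0: · stop@n0
  join n6 pred n3: n3 stop@n0
  join n6 pred n5: n5 stop@n0
  n0 → ∅
  n1 → {n1,n5}
  n2 → {n1,n5}
  n3 → {n5,n6}
  n4 → {n5}
  n5 → {n6}
  n6 → ∅

DF(n5) = ["n6"]

Answer: ["n6"]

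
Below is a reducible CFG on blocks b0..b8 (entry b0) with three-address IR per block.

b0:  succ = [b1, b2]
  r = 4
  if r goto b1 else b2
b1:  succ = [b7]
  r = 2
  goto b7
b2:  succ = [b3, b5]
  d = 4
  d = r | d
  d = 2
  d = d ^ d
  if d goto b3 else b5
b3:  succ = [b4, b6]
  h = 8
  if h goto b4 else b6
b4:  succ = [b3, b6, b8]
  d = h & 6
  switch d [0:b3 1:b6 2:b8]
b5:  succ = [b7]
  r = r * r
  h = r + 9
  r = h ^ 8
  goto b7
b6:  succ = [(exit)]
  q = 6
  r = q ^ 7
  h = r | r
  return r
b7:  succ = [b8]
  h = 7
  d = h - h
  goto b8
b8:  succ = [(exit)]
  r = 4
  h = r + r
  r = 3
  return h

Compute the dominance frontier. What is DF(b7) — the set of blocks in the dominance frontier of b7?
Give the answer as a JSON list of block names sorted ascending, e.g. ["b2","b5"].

idom tree: b1←b0 b2←b0 b3←b2 b4←b3 b5←b2 b6←b3 b7←b0 b8←b0
Join-block Dom:
  b3: preds {b2,b4}: {b0,b2} ∩ {b0,b2,b3,b4} = {b0,b2}; idom=b2
  b6: preds {b3,b4}: {b0,b2,b3} ∩ {b0,b2,b3,b4} = {b0,b2,b3}; idom=b3
  b7: preds {b1,b5}: {b0,b1} ∩ {b0,b2,b5} = {b0}; idom=b0
  b8: preds {b4,b7}: {b0,b2,b3,b4} ∩ {b0,b7} = {b0}; idom=b0

Frontier:
  b3←b2: walk · to b2
  b3←b4: walk b4→b3 to b2
  b6←b3: walk · to b3
  b6←b4: walk b4 to b3
  b7←b1: walk b1 to b0
  b7←b5: walk b5→b2 to b0
  b8←b4: walk b4→b3→b2 to b0
  b8←b7: walk b7 to b0
  b0 → ∅
  b1 → {b7}
  b2 → {b7,b8}
  b3 → {b3,b8}
  b4 → {b3,b6,b8}
  b5 → {b7}
  b6 → ∅
  b7 → {b8}
  b8 → ∅

DF(b7) = ["b8"]

Answer: ["b8"]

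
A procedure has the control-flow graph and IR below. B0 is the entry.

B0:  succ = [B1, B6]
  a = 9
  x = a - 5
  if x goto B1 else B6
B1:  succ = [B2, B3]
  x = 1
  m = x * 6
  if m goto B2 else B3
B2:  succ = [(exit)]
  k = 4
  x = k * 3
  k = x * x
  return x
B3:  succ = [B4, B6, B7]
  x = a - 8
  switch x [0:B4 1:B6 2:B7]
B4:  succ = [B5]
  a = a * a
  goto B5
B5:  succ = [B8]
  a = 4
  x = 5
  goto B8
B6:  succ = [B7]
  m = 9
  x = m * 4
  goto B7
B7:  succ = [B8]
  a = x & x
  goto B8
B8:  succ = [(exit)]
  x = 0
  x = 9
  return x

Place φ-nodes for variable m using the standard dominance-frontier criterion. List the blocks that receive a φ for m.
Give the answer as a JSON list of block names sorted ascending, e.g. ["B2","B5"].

idom tree: B1←B0 B2←B1 B3←B1 B4←B3 B5←B4 B6←B0 B7←B0 B8←B0
Dom at joins:
  B6: preds {B0,B3}: {B0} ∩ {B0,B1,B3} = {B0}; idom=B0
  B7: preds {B3,B6}: {B0,B1,B3} ∩ {B0,B6} = {B0}; idom=B0
  B8: preds {B5,B7}: {B0,B1,B3,B4,B5} ∩ {B0,B7} = {B0}; idom=B0

DF derivation:
  join B6 pred B0: · stop@B0
  join B6 pred B3: B3→B1 stop@B0
  join B7 pred B3: B3→B1 stop@B0
  join B7 pred B6: B6 stop@B0
  join B8 pred B5: B5→B4→B3→B1 stop@B0
  join B8 pred B7: B7 stop@B0
  DF(B0)=∅
  DF(B1)={B6,B7,B8}
  DF(B2)=∅
  DF(B3)={B6,B7,B8}
  DF(B4)={B8}
  DF(B5)={B8}
  DF(B6)={B7}
  DF(B7)={B8}
  DF(B8)=∅

φ for m: defs {B1,B6}
  DF⁺ = {B6,B7,B8}

Answer: ["B6", "B7", "B8"]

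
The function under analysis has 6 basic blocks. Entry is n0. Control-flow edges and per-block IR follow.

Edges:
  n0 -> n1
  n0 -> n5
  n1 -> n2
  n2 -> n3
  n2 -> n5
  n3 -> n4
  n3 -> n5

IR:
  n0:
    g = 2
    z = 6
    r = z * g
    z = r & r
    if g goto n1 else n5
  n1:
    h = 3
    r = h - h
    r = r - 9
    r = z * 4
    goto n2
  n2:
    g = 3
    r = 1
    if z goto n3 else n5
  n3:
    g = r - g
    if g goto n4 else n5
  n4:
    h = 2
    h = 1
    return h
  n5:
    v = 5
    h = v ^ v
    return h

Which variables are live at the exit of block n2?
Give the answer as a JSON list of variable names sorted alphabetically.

Answer: ["g", "r"]

Analysis:
Block summaries:
  n0: {g,r,z} / ∅
  n1: {h,r} / {z}
  n2: {g,r} / {z}
  n3: {g} / {g,r}
  n4: {h} / ∅
  n5: {h,v} / ∅

Live sets:
  n0 li=∅ lo={z}
  n1 li={z} lo={z}
  n2 li={z} lo={g,r}
  n3 li={g,r} lo=∅
  n4 li=∅ lo=∅
  n5 li=∅ lo=∅

live-out(n2) = ["g", "r"]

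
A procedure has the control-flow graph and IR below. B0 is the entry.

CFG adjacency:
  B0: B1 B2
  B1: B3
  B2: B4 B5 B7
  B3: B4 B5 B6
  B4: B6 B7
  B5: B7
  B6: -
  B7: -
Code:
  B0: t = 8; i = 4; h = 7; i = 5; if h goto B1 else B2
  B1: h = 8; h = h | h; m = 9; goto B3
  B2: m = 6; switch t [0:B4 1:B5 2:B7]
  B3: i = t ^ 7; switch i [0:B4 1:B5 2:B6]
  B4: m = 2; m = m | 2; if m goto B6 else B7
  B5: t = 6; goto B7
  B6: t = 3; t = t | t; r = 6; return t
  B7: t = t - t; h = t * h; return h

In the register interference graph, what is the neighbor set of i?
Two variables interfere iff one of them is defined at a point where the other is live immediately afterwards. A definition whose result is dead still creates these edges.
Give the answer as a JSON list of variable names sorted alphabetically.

Block summaries:
  B0: def={h,i,t} ue=∅
  B1: def={h,m} ue=∅
  B2: def={m} ue={t}
  B3: def={i} ue={t}
  B4: def={m} ue=∅
  B5: def={t} ue=∅
  B6: def={r,t} ue=∅
  B7: def={h,t} ue={h,t}

Live sets:
  live B0: ∅→{h,t}
  live B1: {t}→{h,t}
  live B2: {h,t}→{h,t}
  live B3: {h,t}→{h,t}
  live B4: {h,t}→{h,t}
  live B5: {h}→{h,t}
  live B6: ∅→∅
  live B7: {h,t}→∅

Conflict graph:
  h — {i,m,t}
  i — {h,t}
  m — {h,t}
  r — {t}
  t — {h,i,m,r}

N(i) = ["h", "t"]

Answer: ["h", "t"]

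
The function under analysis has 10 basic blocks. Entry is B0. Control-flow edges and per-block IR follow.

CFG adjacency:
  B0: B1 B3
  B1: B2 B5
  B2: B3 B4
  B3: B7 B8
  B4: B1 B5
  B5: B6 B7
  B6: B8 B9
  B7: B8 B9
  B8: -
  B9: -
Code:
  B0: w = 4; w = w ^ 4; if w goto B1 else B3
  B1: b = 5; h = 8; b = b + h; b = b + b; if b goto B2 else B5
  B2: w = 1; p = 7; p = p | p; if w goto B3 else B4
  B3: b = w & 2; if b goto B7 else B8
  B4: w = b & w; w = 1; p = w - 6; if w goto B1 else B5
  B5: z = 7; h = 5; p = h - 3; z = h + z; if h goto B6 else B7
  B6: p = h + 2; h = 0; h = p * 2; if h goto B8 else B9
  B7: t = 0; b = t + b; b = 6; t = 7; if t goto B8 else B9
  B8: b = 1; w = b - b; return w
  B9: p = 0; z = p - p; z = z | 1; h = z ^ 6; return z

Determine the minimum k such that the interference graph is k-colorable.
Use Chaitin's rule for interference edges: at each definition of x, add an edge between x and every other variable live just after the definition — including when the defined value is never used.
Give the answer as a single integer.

Answer: 4

Derivation:
def/use:
  B0 def {w} use ∅
  B1 def {b,h} use ∅
  B2 def {p,w} use ∅
  B3 def {b} use {w}
  B4 def {p,w} use {b,w}
  B5 def {h,p,z} use ∅
  B6 def {h,p} use {h}
  B7 def {b,t} use {b}
  B8 def {b,w} use ∅
  B9 def {h,p,z} use ∅

Liveness:
  live B0: ∅→{w}
  live B1: ∅→{b}
  live B2: {b}→{b,w}
  live B3: {w}→{b}
  live B4: {b,w}→{b}
  live B5: {b}→{b,h}
  live B6: {h}→∅
  live B7: {b}→∅
  live B8: ∅→∅
  live B9: ∅→∅

Conflict graph:
  b — {h,p,t,w,z}
  h — {b,p,z}
  p — {b,h,w,z}
  t — {b}
  w — {b,p}
  z — {b,h,p}

Chromatic number:
  lower bound: {b,h,p,z} mutually conflict ⇒ χ ≥ 4
  assign b→r0 h→r2 p→r1 t→r1 w→r2 z→r3 — no edge inside a register ⇒ χ ≤ 4
  χ = 4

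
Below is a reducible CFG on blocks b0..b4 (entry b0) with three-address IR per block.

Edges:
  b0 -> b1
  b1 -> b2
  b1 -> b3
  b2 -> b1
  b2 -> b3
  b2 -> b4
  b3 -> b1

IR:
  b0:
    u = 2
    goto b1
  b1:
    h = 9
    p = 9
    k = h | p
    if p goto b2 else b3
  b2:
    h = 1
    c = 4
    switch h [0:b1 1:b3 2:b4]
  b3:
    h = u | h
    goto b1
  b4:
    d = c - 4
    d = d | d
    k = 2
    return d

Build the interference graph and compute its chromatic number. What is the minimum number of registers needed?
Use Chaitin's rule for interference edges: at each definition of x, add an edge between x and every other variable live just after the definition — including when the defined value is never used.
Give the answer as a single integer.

Block summaries:
  b0: def={u} ue=∅
  b1: def={h,k,p} ue=∅
  b2: def={c,h} ue=∅
  b3: def={h} ue={h,u}
  b4: def={d,k} ue={c}

Liveness:
  b0 li=∅ lo={u}
  b1 li={u} lo={h,u}
  b2 li={u} lo={c,h,u}
  b3 li={h,u} lo={u}
  b4 li={c} lo=∅

Conflict graph:
  c — {h,u}
  d — {k}
  h — {c,k,p,u}
  k — {d,h,p,u}
  p — {h,k,u}
  u — {c,h,k,p}

Registers:
  {h,k,p,u} pairwise interfere (4-clique) ⇒ χ ≥ 4
  assign c→c1 d→c0 h→c0 k→c1 p→c3 u→c2 — no edge inside a register ⇒ χ ≤ 4
  χ = 4

Answer: 4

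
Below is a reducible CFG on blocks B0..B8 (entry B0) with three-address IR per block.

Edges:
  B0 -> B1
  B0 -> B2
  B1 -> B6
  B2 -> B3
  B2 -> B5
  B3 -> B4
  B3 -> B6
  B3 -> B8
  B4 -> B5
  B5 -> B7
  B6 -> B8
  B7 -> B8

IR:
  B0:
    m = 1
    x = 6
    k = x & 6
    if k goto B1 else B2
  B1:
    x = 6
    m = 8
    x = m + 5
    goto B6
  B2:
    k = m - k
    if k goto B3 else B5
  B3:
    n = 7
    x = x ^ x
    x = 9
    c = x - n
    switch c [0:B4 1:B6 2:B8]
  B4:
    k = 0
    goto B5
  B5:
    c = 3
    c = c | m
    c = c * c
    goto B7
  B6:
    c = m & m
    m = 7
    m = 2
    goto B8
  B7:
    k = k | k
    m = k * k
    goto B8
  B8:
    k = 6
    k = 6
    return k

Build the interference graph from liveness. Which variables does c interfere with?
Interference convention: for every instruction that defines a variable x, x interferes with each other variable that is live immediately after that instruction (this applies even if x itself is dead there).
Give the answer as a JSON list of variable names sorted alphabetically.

Per-block:
  B0 def {k,m,x} use ∅
  B1 def {m,x} use ∅
  B2 def {k} use {k,m}
  B3 def {c,n,x} use {x}
  B4 def {k} use ∅
  B5 def {c} use {m}
  B6 def {c,m} use {m}
  B7 def {k,m} use {k}
  B8 def {k} use ∅

Backward fixpoint:
  B0 li=∅ lo={k,m,x}
  B1 li=∅ lo={m}
  B2 li={k,m,x} lo={k,m,x}
  B3 li={m,x} lo={m}
  B4 li={m} lo={k,m}
  B5 li={k,m} lo={k}
  B6 li={m} lo=∅
  B7 li={k} lo=∅
  B8 li=∅ lo=∅

Conflict graph:
  c — {k,m}
  k — {c,m,x}
  m — {c,k,n,x}
  n — {m,x}
  x — {k,m,n}

N(c) = ["k", "m"]

Answer: ["k", "m"]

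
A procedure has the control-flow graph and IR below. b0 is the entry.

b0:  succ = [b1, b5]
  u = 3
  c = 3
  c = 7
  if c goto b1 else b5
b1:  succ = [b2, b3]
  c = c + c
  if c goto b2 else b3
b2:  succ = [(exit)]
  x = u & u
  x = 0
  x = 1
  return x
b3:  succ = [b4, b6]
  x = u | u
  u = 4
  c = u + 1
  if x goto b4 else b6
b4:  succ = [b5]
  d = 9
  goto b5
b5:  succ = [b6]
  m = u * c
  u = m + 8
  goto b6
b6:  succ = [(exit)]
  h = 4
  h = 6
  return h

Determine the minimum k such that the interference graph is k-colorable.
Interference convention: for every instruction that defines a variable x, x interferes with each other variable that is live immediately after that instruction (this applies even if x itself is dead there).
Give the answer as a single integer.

Answer: 3

Derivation:
def/use:
  b0 def {c,u} use ∅
  b1 def {c} use {c}
  b2 def {x} use {u}
  b3 def {c,u,x} use {u}
  b4 def {d} use ∅
  b5 def {m,u} use {c,u}
  b6 def {h} use ∅

Live sets:
  b0 li=∅ lo={c,u}
  b1 li={c,u} lo={u}
  b2 li={u} lo=∅
  b3 li={u} lo={c,u}
  b4 li={c,u} lo={c,u}
  b5 li={c,u} lo=∅
  b6 li=∅ lo=∅

Interfere edges:
  c: {d,u,x}
  d: {c,u}
  h: ∅
  m: ∅
  u: {c,d,x}
  x: {c,u}

Chromatic number:
  {c,d,u} pairwise interfere (3-clique) ⇒ χ ≥ 3
  assign c→R0 d→R2 h→R0 m→R0 u→R1 x→R2 — no edge inside a register ⇒ χ ≤ 3
  χ = 3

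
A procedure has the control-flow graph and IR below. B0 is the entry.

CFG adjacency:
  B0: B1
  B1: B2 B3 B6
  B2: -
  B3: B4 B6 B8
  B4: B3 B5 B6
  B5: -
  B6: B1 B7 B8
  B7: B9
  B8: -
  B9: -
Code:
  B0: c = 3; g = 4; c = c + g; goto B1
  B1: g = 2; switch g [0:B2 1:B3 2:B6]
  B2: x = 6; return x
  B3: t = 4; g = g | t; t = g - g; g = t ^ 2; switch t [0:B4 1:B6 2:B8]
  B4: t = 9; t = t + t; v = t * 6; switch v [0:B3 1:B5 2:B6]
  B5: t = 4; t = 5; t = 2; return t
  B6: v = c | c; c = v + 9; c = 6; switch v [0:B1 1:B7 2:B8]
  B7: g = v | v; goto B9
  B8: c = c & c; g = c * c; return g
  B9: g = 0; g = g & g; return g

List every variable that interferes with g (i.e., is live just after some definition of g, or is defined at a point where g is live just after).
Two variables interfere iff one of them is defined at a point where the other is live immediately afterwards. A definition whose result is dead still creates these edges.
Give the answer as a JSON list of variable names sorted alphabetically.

Answer: ["c", "t", "v"]

Working:
def/use:
  B0 def {c,g} use ∅
  B1 def {g} use ∅
  B2 def {x} use ∅
  B3 def {g,t} use {g}
  B4 def {t,v} use ∅
  B5 def {t} use ∅
  B6 def {c,v} use {c}
  B7 def {g} use {v}
  B8 def {c,g} use {c}
  B9 def {g} use ∅

Live sets:
  B0 li=∅ lo={c}
  B1 li={c} lo={c,g}
  B2 li=∅ lo=∅
  B3 li={c,g} lo={c,g}
  B4 li={c,g} lo={c,g}
  B5 li=∅ lo=∅
  B6 li={c} lo={c,v}
  B7 li={v} lo=∅
  B8 li={c} lo=∅
  B9 li=∅ lo=∅

Interference:
  c: {g,t,v}
  g: {c,t,v}
  t: {c,g}
  v: {c,g}
  x: ∅

N(g) = ["c", "t", "v"]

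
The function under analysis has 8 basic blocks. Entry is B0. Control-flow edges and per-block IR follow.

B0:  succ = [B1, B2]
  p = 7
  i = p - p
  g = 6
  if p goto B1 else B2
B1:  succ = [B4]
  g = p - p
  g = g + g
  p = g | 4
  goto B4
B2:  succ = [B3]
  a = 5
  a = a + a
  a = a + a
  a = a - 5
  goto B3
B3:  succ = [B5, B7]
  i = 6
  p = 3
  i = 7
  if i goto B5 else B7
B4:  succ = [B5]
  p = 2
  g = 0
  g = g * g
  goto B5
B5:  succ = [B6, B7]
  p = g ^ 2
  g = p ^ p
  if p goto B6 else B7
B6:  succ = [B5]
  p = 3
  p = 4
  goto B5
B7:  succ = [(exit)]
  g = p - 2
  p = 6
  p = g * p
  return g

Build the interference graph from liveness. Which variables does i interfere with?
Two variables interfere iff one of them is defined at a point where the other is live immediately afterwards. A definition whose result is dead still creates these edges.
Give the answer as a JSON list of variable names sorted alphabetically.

Answer: ["g", "p"]

Working:
Block summaries:
  B0: {g,i,p} / ∅
  B1: {g,p} / {p}
  B2: {a} / ∅
  B3: {i,p} / ∅
  B4: {g,p} / ∅
  B5: {g,p} / {g}
  B6: {p} / ∅
  B7: {g,p} / {p}

Backward fixpoint:
  live B0: ∅→{g,p}
  live B1: {p}→∅
  live B2: {g}→{g}
  live B3: {g}→{g,p}
  live B4: ∅→{g}
  live B5: {g}→{g,p}
  live B6: {g}→{g}
  live B7: {p}→∅

Interference:
  a — {g}
  g — {a,i,p}
  i — {g,p}
  p — {g,i}

N(i) = ["g", "p"]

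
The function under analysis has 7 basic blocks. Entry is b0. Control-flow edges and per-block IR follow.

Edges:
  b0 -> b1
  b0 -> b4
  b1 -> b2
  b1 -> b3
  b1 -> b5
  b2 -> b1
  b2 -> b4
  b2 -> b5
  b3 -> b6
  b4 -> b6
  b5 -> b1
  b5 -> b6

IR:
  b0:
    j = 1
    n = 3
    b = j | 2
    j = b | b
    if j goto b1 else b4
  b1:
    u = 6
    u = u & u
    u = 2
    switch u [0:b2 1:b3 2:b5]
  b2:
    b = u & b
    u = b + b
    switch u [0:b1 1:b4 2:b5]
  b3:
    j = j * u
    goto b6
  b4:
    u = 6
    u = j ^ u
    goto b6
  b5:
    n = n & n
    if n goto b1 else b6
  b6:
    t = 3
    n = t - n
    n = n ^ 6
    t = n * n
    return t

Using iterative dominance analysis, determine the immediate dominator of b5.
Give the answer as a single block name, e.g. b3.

idom tree: b1←b0 b2←b1 b3←b1 b4←b0 b5←b1 b6←b0
Dom at joins:
  b1: preds {b0,b2,b5}: {b0} ∩ {b0,b1,b2} ∩ {b0,b1,b5} = {b0}; idom=b0
  b4: preds {b0,b2}: {b0} ∩ {b0,b1,b2} = {b0}; idom=b0
  b5: preds {b1,b2}: {b0,b1} ∩ {b0,b1,b2} = {b0,b1}; idom=b1
  b6: preds {b3,b4,b5}: {b0,b1,b3} ∩ {b0,b4} ∩ {b0,b1,b5} = {b0}; idom=b0

idom(b5) = b1

Answer: b1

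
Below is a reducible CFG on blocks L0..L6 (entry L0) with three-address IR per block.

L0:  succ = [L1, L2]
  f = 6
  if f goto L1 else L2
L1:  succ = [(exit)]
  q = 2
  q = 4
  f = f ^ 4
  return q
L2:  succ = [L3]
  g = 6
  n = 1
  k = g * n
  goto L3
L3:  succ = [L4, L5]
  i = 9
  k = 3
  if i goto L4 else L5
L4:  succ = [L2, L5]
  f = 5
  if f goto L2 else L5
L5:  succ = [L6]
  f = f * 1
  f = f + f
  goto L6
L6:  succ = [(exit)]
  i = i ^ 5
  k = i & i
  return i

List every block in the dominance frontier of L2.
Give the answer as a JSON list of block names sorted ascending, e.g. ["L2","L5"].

idom tree: L1←L0 L2←L0 L3←L2 L4←L3 L5←L3 L6←L5
Dom∩ at merges:
  L2: preds {L0,L4}: {L0} ∩ {L0,L2,L3,L4} = {L0}; idom=L0
  L5: preds {L3,L4}: {L0,L2,L3} ∩ {L0,L2,L3,L4} = {L0,L2,L3}; idom=L3

Frontier:
  L2←L0: walk · to L0
  L2←L4: walk L4→L3→L2 to L0
  L5←L3: walk · to L3
  L5←L4: walk L4 to L3
  L0: DF=∅
  L1: DF=∅
  L2: DF={L2}
  L3: DF={L2}
  L4: DF={L2,L5}
  L5: DF=∅
  L6: DF=∅

DF(L2) = ["L2"]

Answer: ["L2"]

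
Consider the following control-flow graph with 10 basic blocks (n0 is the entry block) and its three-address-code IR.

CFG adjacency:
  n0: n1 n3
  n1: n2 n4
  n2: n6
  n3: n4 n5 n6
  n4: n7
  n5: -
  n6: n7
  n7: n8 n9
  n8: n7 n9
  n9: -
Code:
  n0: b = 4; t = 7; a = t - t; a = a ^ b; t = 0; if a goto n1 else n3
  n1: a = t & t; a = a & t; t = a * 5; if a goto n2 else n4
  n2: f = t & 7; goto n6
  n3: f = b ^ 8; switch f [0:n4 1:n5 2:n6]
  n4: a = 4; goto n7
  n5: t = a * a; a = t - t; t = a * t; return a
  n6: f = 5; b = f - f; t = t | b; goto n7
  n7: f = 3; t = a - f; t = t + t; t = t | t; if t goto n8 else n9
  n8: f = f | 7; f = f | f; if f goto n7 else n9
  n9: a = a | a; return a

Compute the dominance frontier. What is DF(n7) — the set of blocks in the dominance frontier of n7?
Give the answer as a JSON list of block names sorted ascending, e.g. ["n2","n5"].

Answer: ["n7"]

Analysis:
idom tree: n1←n0 n2←n1 n3←n0 n4←n0 n5←n3 n6←n0 n7←n0 n8←n7 n9←n7
Dom∩ at merges:
  n4: preds {n1,n3}: {n0,n1} ∩ {n0,n3} = {n0}; idom=n0
  n6: preds {n2,n3}: {n0,n1,n2} ∩ {n0,n3} = {n0}; idom=n0
  n7: preds {n4,n6,n8}: {n0,n4} ∩ {n0,n6} ∩ {n0,n7,n8} = {n0}; idom=n0
  n9: preds {n7,n8}: {n0,n7} ∩ {n0,n7,n8} = {n0,n7}; idom=n7

DF walk-up:
  join n4 pred n1: n1 stop@n0
  join n4 pred n3: n3 stop@n0
  join n6 pred n2: n2→n1 stop@n0
  join n6 pred n3: n3 stop@n0
  join n7 pred n4: n4 stop@n0
  join n7 pred n6: n6 stop@n0
  join n7 pred n8: n8→n7 stop@n0
  join n9 pred n7: · stop@n7
  join n9 pred n8: n8 stop@n7
  n0: DF=∅
  n1: DF={n4,n6}
  n2: DF={n6}
  n3: DF={n4,n6}
  n4: DF={n7}
  n5: DF=∅
  n6: DF={n7}
  n7: DF={n7}
  n8: DF={n7,n9}
  n9: DF=∅

DF(n7) = ["n7"]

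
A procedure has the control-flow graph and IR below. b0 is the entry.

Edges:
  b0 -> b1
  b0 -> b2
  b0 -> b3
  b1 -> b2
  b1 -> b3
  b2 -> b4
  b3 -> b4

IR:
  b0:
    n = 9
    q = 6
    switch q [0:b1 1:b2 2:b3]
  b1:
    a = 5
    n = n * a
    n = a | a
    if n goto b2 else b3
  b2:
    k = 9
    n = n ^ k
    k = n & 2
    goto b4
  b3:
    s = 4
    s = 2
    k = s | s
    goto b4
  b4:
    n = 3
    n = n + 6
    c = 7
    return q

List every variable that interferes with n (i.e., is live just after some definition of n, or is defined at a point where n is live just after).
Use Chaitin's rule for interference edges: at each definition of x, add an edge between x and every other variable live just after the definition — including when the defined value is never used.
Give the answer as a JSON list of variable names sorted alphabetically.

Answer: ["a", "k", "q"]

Analysis:
def/use:
  b0: def={n,q} ue=∅
  b1: def={a,n} ue={n}
  b2: def={k,n} ue={n}
  b3: def={k,s} ue=∅
  b4: def={c,n} ue={q}

Liveness:
  live b0: ∅→{n,q}
  live b1: {n,q}→{n,q}
  live b2: {n,q}→{q}
  live b3: {q}→{q}
  live b4: {q}→∅

Conflict graph:
  a — {n,q}
  c — {q}
  k — {n,q}
  n — {a,k,q}
  q — {a,c,k,n,s}
  s — {q}

N(n) = ["a", "k", "q"]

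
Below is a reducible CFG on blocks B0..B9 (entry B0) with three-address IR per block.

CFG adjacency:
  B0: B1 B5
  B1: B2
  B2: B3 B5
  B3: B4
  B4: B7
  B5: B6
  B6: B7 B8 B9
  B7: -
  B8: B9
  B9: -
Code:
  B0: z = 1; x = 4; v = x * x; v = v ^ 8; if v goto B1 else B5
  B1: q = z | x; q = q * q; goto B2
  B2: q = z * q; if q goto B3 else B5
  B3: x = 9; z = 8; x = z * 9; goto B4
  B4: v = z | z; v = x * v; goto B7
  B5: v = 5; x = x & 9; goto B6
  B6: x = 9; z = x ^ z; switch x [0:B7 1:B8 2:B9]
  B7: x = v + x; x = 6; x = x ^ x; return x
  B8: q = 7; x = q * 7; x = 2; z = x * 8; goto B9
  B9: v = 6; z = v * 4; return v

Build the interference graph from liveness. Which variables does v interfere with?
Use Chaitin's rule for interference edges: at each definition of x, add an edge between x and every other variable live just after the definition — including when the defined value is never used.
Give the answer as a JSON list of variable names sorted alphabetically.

Answer: ["x", "z"]

Working:
def/use:
  B0: {v,x,z} / ∅
  B1: {q} / {x,z}
  B2: {q} / {q,z}
  B3: {x,z} / ∅
  B4: {v} / {x,z}
  B5: {v,x} / {x}
  B6: {x,z} / {z}
  B7: {x} / {v,x}
  B8: {q,x,z} / ∅
  B9: {v,z} / ∅

Live sets:
  live B0: ∅→{x,z}
  live B1: {x,z}→{q,x,z}
  live B2: {q,x,z}→{x,z}
  live B3: ∅→{x,z}
  live B4: {x,z}→{v,x}
  live B5: {x,z}→{v,z}
  live B6: {v,z}→{v,x}
  live B7: {v,x}→∅
  live B8: ∅→∅
  live B9: ∅→∅

Interference:
  q↔{x,z}
  v↔{x,z}
  x↔{q,v,z}
  z↔{q,v,x}

N(v) = ["x", "z"]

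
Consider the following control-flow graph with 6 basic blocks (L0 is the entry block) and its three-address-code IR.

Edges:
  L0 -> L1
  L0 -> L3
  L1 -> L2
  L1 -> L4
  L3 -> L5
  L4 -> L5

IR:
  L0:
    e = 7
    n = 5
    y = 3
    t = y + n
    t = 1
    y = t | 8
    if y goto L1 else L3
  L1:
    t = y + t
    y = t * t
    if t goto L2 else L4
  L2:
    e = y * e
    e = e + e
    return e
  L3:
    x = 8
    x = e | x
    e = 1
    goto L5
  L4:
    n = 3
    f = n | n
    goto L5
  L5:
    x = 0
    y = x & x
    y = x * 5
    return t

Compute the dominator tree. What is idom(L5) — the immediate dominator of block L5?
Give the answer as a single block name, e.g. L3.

Answer: L0

Derivation:
idom tree: L1←L0 L2←L1 L3←L0 L4←L1 L5←L0
Dom∩ at merges:
  L5: preds {L3,L4}: {L0,L3} ∩ {L0,L1,L4} = {L0}; idom=L0

idom(L5) = L0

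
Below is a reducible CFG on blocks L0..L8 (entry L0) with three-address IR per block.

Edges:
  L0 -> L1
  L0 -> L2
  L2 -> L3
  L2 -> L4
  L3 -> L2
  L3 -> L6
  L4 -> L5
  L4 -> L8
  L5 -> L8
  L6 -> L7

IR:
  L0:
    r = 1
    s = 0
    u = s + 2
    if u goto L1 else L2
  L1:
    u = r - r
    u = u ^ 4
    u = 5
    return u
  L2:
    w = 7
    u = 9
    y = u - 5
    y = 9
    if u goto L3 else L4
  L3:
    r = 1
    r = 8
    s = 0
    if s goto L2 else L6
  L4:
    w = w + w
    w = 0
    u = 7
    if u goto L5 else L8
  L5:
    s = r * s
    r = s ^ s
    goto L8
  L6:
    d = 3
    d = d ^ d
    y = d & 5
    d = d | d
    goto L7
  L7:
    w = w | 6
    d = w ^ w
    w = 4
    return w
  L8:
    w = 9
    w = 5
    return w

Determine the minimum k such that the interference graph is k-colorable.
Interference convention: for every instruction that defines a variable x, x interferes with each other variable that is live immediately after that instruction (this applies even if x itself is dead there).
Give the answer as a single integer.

Per-block:
  L0 def {r,s,u} use ∅
  L1 def {u} use {r}
  L2 def {u,w,y} use ∅
  L3 def {r,s} use ∅
  L4 def {u,w} use {w}
  L5 def {r,s} use {r,s}
  L6 def {d,y} use ∅
  L7 def {d,w} use {w}
  L8 def {w} use ∅

Live sets:
  live L0: ∅→{r,s}
  live L1: {r}→∅
  live L2: {r,s}→{r,s,w}
  live L3: {w}→{r,s,w}
  live L4: {r,s,w}→{r,s}
  live L5: {r,s}→∅
  live L6: {w}→{w}
  live L7: {w}→∅
  live L8: ∅→∅

Interference:
  d — {w,y}
  r — {s,u,w,y}
  s — {r,u,w,y}
  u — {r,s,w,y}
  w — {d,r,s,u,y}
  y — {d,r,s,u,w}

Chromatic number:
  lower bound: {r,s,u,w,y} mutually conflict ⇒ χ ≥ 5
  assign d→r2 r→r2 s→r3 u→r4 w→r0 y→r1 — no edge inside a register ⇒ χ ≤ 5
  χ = 5

Answer: 5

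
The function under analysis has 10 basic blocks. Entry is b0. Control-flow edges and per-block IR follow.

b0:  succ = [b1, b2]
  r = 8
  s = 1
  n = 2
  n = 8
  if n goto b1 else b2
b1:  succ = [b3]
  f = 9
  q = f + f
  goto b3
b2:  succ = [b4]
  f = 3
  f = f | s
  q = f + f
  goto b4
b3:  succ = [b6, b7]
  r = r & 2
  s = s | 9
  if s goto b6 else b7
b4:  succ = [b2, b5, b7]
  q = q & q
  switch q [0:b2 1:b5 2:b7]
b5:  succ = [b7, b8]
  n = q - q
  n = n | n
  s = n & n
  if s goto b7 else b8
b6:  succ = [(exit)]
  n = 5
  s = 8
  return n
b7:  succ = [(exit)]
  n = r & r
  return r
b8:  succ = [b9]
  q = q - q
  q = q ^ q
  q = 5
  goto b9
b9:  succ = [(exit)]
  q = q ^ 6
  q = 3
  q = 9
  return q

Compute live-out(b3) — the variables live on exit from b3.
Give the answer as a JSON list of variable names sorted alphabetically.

Block summaries:
  b0: def={n,r,s} ue=∅
  b1: def={f,q} ue=∅
  b2: def={f,q} ue={s}
  b3: def={r,s} ue={r,s}
  b4: def={q} ue={q}
  b5: def={n,s} ue={q}
  b6: def={n,s} ue=∅
  b7: def={n} ue={r}
  b8: def={q} ue={q}
  b9: def={q} ue={q}

Liveness:
  b0 li=∅ lo={r,s}
  b1 li={r,s} lo={r,s}
  b2 li={r,s} lo={q,r,s}
  b3 li={r,s} lo={r}
  b4 li={q,r,s} lo={q,r,s}
  b5 li={q,r} lo={q,r}
  b6 li=∅ lo=∅
  b7 li={r} lo=∅
  b8 li={q} lo={q}
  b9 li={q} lo=∅

live-out(b3) = ["r"]

Answer: ["r"]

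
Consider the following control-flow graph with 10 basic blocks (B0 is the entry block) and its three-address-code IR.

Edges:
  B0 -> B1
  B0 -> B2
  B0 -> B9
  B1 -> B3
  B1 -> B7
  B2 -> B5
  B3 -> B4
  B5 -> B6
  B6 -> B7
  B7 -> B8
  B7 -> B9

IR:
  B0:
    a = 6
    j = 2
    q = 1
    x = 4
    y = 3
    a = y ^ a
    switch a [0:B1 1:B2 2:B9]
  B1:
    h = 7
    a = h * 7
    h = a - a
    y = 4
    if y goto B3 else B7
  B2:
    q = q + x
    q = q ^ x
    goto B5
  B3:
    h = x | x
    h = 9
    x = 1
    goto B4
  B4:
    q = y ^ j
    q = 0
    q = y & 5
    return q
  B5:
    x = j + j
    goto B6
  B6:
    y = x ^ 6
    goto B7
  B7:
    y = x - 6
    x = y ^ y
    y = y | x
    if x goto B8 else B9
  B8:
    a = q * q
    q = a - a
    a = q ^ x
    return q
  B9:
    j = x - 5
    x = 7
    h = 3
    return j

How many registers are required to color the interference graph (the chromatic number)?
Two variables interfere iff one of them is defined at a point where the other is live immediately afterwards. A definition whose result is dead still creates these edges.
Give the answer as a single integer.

Answer: 5

Derivation:
Block summaries:
  B0: {a,j,q,x,y} / ∅
  B1: {a,h,y} / ∅
  B2: {q} / {q,x}
  B3: {h,x} / {x}
  B4: {q} / {j,y}
  B5: {x} / {j}
  B6: {y} / {x}
  B7: {x,y} / {x}
  B8: {a,q} / {q,x}
  B9: {h,j,x} / {x}

Liveness:
  live B0: ∅→{j,q,x}
  live B1: {j,q,x}→{j,q,x,y}
  live B2: {j,q,x}→{j,q}
  live B3: {j,x,y}→{j,y}
  live B4: {j,y}→∅
  live B5: {j,q}→{q,x}
  live B6: {q,x}→{q,x}
  live B7: {q,x}→{q,x}
  live B8: {q,x}→∅
  live B9: {x}→∅

Interference:
  a↔{j,q,x,y}
  h↔{j,q,x,y}
  j↔{a,h,q,x,y}
  q↔{a,h,j,x,y}
  x↔{a,h,j,q,y}
  y↔{a,h,j,q,x}

Chromatic number:
  lower bound: {a,j,q,x,y} mutually conflict ⇒ χ ≥ 5
  5-colouring: c0={j}  c1={q}  c2={x}  c3={y}  c4={a,h}
  χ = 5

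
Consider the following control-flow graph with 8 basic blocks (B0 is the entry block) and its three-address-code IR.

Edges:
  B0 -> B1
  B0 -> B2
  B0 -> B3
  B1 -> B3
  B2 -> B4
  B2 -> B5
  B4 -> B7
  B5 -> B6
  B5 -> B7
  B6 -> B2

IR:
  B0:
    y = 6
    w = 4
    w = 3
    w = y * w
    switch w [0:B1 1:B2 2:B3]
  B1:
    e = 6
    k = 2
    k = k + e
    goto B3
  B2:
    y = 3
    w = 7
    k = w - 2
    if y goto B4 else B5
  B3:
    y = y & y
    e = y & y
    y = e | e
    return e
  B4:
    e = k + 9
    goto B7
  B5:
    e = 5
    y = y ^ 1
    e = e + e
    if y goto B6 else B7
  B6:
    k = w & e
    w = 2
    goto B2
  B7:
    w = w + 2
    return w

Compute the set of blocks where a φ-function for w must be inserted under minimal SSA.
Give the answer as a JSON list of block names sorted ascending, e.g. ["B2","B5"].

idom tree: B1←B0 B2←B0 B3←B0 B4←B2 B5←B2 B6←B5 B7←B2
Dom∩ at merges:
  B2: preds {B0,B6}: {B0} ∩ {B0,B2,B5,B6} = {B0}; idom=B0
  B3: preds {B0,B1}: {B0} ∩ {B0,B1} = {B0}; idom=B0
  B7: preds {B4,B5}: {B0,B2,B4} ∩ {B0,B2,B5} = {B0,B2}; idom=B2

DF derivation:
  B2←B0: walk · to B0
  B2←B6: walk B6→B5→B2 to B0
  B3←B0: walk · to B0
  B3←B1: walk B1 to B0
  B7←B4: walk B4 to B2
  B7←B5: walk B5 to B2
  B0: DF=∅
  B1: DF={B3}
  B2: DF={B2}
  B3: DF=∅
  B4: DF={B7}
  B5: DF={B2,B7}
  B6: DF={B2}
  B7: DF=∅

φ for w: defs {B0,B2,B6,B7}
  DF⁺ = {B2}

Answer: ["B2"]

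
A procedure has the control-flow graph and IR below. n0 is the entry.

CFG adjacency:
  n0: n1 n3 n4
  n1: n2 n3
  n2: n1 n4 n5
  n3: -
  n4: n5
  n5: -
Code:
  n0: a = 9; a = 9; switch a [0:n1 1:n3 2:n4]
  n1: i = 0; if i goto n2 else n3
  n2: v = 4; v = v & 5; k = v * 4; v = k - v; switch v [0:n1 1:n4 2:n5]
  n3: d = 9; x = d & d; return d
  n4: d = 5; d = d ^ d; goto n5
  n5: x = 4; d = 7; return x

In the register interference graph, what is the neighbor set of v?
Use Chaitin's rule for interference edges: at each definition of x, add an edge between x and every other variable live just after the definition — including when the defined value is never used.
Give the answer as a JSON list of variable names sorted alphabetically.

Answer: ["k"]

Working:
Per-block:
  n0: def={a} ue=∅
  n1: def={i} ue=∅
  n2: def={k,v} ue=∅
  n3: def={d,x} ue=∅
  n4: def={d} ue=∅
  n5: def={d,x} ue=∅

Live sets:
  n0: in=∅ out=∅
  n1: in=∅ out=∅
  n2: in=∅ out=∅
  n3: in=∅ out=∅
  n4: in=∅ out=∅
  n5: in=∅ out=∅

Conflict graph:
  a↔∅
  d↔{x}
  i↔∅
  k↔{v}
  v↔{k}
  x↔{d}

N(v) = ["k"]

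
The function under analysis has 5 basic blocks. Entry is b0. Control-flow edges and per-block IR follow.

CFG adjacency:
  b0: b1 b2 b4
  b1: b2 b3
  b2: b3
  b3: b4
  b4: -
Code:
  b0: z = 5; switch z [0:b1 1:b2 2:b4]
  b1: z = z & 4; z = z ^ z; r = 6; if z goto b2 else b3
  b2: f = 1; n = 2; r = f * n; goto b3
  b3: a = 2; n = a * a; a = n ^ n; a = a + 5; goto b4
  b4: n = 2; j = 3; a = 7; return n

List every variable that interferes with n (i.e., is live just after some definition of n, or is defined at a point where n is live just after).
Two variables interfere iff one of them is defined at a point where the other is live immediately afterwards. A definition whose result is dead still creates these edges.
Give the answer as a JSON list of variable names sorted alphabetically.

Block summaries:
  b0: {z} / ∅
  b1: {r,z} / {z}
  b2: {f,n,r} / ∅
  b3: {a,n} / ∅
  b4: {a,j,n} / ∅

Backward fixpoint:
  live b0: ∅→{z}
  live b1: {z}→∅
  live b2: ∅→∅
  live b3: ∅→∅
  live b4: ∅→∅

Interference:
  a↔{n}
  f↔{n}
  j↔{n}
  n↔{a,f,j}
  r↔{z}
  z↔{r}

N(n) = ["a", "f", "j"]

Answer: ["a", "f", "j"]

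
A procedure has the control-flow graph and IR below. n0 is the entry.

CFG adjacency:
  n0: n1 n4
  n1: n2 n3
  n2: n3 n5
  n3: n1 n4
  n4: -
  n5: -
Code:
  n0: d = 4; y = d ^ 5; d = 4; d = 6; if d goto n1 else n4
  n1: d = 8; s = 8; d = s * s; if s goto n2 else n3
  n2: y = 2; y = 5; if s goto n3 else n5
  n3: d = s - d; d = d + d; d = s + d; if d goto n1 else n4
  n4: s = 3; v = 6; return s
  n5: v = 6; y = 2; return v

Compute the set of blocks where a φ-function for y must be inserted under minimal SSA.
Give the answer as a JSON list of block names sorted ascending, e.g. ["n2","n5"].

Answer: ["n1", "n3", "n4"]

Working:
idom tree: n1←n0 n2←n1 n3←n1 n4←n0 n5←n2
Join-block Dom:
  n1: preds {n0,n3}: {n0} ∩ {n0,n1,n3} = {n0}; idom=n0
  n3: preds {n1,n2}: {n0,n1} ∩ {n0,n1,n2} = {n0,n1}; idom=n1
  n4: preds {n0,n3}: {n0} ∩ {n0,n1,n3} = {n0}; idom=n0

Frontier:
  join n1 pred n0: · stop@n0
  join n1 pred n3: n3→n1 stop@n0
  join n3 pred n1: · stop@n1
  join n3 pred n2: n2 stop@n1
  join n4 pred n0: · stop@n0
  join n4 pred n3: n3→n1 stop@n0
  n0 → ∅
  n1 → {n1,n4}
  n2 → {n3}
  n3 → {n1,n4}
  n4 → ∅
  n5 → ∅

φ for y: defs {n0,n2,n5}
  DF⁺ = {n1,n3,n4}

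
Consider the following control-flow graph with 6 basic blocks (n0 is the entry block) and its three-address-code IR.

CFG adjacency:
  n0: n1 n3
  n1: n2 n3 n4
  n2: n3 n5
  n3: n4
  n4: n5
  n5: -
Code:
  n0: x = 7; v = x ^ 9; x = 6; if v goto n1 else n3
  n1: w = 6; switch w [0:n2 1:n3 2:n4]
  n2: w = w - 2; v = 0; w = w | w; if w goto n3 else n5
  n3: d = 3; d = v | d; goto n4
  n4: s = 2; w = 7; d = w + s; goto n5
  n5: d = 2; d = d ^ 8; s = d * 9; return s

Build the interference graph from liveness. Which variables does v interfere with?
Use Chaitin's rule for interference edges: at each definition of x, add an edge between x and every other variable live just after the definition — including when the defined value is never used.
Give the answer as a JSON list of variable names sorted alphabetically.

Block summaries:
  n0: {v,x} / ∅
  n1: {w} / ∅
  n2: {v,w} / {w}
  n3: {d} / {v}
  n4: {d,s,w} / ∅
  n5: {d,s} / ∅

Backward fixpoint:
  n0: in=∅ out={v}
  n1: in={v} out={v,w}
  n2: in={w} out={v}
  n3: in={v} out=∅
  n4: in=∅ out=∅
  n5: in=∅ out=∅

Conflict graph:
  d↔{v}
  s↔{w}
  v↔{d,w,x}
  w↔{s,v}
  x↔{v}

N(v) = ["d", "w", "x"]

Answer: ["d", "w", "x"]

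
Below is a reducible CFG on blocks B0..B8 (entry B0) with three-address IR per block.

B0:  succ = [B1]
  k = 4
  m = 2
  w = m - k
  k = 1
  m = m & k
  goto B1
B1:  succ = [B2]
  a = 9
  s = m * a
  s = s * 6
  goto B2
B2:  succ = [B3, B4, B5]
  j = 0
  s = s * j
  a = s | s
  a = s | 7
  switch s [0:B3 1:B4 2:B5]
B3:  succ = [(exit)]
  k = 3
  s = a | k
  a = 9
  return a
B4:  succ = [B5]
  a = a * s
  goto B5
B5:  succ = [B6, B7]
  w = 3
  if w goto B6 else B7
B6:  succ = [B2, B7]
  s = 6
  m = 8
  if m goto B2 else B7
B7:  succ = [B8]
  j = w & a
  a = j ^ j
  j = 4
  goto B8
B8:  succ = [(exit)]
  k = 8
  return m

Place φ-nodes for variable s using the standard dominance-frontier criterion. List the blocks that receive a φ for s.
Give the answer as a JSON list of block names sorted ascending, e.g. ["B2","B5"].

idom tree: B1←B0 B2←B1 B3←B2 B4←B2 B5←B2 B6←B5 B7←B5 B8←B7
Join-block Dom:
  B2: preds {B1,B6}: {B0,B1} ∩ {B0,B1,B2,B5,B6} = {B0,B1}; idom=B1
  B5: preds {B2,B4}: {B0,B1,B2} ∩ {B0,B1,B2,B4} = {B0,B1,B2}; idom=B2
  B7: preds {B5,B6}: {B0,B1,B2,B5} ∩ {B0,B1,B2,B5,B6} = {B0,B1,B2,B5}; idom=B5

DF derivation:
  B2←B1: walk · to B1
  B2←B6: walk B6→B5→B2 to B1
  B5←B2: walk · to B2
  B5←B4: walk B4 to B2
  B7←B5: walk · to B5
  B7←B6: walk B6 to B5
  B0 → ∅
  B1 → ∅
  B2 → {B2}
  B3 → ∅
  B4 → {B5}
  B5 → {B2}
  B6 → {B2,B7}
  B7 → ∅
  B8 → ∅

φ for s: defs {B1,B2,B3,B6}
  DF⁺ = {B2,B7}

Answer: ["B2", "B7"]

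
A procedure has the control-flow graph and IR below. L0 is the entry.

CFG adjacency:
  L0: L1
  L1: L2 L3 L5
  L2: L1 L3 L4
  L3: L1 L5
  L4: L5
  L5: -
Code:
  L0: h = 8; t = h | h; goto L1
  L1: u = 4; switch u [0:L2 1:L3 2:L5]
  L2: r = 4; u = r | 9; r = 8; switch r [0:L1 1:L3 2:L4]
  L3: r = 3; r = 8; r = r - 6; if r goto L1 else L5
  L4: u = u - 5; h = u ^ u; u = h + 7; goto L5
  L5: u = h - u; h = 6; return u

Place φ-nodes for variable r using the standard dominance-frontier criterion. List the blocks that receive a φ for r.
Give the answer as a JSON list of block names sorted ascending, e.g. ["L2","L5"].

Answer: ["L1", "L3", "L5"]

Working:
idom tree: L1←L0 L2←L1 L3←L1 L4←L2 L5←L1
Dom at joins:
  L1: preds {L0,L2,L3}: {L0} ∩ {L0,L1,L2} ∩ {L0,L1,L3} = {L0}; idom=L0
  L3: preds {L1,L2}: {L0,L1} ∩ {L0,L1,L2} = {L0,L1}; idom=L1
  L5: preds {L1,L3,L4}: {L0,L1} ∩ {L0,L1,L3} ∩ {L0,L1,L2,L4} = {L0,L1}; idom=L1

Frontier:
  join L1 pred L0: · stop@L0
  join L1 pred L2: L2→L1 stop@L0
  join L1 pred L3: L3→L1 stop@L0
  join L3 pred L1: · stop@L1
  join L3 pred L2: L2 stop@L1
  join L5 pred L1: · stop@L1
  join L5 pred L3: L3 stop@L1
  join L5 pred L4: L4→L2 stop@L1
  DF(L0)=∅
  DF(L1)={L1}
  DF(L2)={L1,L3,L5}
  DF(L3)={L1,L5}
  DF(L4)={L5}
  DF(L5)=∅

φ for r: defs {L2,L3}
  DF⁺ = {L1,L3,L5}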